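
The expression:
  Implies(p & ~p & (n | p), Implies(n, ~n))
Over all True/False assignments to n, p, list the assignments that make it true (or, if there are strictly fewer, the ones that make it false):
is always true.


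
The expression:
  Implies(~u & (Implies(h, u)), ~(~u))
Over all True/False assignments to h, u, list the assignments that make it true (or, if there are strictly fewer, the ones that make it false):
is false only for:
  h=False, u=False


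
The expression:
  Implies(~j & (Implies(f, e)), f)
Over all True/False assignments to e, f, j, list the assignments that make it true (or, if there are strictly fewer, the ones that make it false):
is false only for:
  e=False, f=False, j=False;
  e=True, f=False, j=False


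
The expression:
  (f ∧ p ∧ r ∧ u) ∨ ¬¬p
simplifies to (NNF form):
p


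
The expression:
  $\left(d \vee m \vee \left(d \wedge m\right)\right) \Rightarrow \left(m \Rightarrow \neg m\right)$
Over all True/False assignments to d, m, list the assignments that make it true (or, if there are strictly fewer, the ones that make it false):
is true only for:
  d=False, m=False;
  d=True, m=False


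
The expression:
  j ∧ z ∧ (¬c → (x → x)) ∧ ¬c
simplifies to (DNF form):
j ∧ z ∧ ¬c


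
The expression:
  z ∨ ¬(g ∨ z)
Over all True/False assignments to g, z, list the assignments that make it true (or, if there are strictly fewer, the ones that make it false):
is false only for:
  g=True, z=False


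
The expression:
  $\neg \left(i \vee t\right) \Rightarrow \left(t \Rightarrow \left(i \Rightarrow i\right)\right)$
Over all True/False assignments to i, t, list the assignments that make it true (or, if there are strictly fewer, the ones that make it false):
is always true.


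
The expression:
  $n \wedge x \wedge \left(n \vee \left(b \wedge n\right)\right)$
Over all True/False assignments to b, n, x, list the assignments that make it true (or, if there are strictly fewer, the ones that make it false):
is true only for:
  b=False, n=True, x=True;
  b=True, n=True, x=True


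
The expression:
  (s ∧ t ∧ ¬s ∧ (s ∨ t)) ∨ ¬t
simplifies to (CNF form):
¬t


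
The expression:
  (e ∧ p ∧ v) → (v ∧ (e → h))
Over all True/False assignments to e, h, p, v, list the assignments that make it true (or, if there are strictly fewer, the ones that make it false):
is false only for:
  e=True, h=False, p=True, v=True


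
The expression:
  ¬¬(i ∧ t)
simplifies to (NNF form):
i ∧ t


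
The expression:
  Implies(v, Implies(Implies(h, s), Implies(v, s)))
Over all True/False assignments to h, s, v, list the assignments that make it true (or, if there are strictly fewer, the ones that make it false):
is false only for:
  h=False, s=False, v=True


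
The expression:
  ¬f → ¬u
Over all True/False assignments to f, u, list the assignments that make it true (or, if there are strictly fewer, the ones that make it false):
is false only for:
  f=False, u=True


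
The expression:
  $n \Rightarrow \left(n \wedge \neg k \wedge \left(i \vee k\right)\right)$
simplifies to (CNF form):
$\left(i \vee \neg n\right) \wedge \left(\neg k \vee \neg n\right)$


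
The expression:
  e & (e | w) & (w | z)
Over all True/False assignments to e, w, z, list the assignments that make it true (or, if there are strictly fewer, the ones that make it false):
is true only for:
  e=True, w=False, z=True;
  e=True, w=True, z=False;
  e=True, w=True, z=True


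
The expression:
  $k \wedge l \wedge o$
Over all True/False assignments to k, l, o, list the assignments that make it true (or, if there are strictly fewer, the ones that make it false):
is true only for:
  k=True, l=True, o=True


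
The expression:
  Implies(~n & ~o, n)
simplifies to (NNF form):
n | o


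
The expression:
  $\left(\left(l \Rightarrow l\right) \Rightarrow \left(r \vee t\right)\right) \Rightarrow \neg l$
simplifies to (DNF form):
$\left(\neg r \wedge \neg t\right) \vee \neg l$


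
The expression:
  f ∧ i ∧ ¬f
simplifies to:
False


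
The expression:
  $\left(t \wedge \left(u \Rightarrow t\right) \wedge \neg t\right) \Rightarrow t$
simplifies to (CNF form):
$\text{True}$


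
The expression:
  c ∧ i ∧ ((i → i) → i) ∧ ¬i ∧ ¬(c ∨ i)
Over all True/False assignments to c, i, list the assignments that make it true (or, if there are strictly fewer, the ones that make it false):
is never true.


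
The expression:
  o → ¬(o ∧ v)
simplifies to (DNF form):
¬o ∨ ¬v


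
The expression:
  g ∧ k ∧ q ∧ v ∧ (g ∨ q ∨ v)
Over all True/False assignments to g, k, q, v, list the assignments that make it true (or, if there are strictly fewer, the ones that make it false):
is true only for:
  g=True, k=True, q=True, v=True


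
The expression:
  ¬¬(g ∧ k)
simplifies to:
g ∧ k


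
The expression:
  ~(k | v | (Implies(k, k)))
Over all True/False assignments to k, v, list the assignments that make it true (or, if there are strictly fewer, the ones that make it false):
is never true.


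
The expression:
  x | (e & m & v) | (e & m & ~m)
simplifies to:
x | (e & m & v)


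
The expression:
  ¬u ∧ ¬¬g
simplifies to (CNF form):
g ∧ ¬u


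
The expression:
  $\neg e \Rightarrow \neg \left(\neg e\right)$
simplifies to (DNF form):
$e$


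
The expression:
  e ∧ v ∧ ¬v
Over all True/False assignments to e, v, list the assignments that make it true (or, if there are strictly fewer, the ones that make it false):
is never true.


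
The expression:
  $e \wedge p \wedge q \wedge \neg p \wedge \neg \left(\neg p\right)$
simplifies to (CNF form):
$\text{False}$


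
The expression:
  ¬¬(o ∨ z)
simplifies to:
o ∨ z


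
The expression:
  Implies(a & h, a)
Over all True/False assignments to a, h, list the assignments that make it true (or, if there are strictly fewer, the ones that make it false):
is always true.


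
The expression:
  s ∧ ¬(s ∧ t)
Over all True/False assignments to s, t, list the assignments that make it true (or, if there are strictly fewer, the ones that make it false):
is true only for:
  s=True, t=False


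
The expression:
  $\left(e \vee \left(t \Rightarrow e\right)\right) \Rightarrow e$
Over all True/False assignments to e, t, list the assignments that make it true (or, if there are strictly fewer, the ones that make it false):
is false only for:
  e=False, t=False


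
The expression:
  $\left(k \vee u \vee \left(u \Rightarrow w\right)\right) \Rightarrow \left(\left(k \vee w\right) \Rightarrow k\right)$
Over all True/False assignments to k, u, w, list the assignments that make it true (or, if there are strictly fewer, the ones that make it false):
is false only for:
  k=False, u=False, w=True;
  k=False, u=True, w=True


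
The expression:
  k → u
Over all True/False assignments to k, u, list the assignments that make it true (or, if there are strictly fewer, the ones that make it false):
is false only for:
  k=True, u=False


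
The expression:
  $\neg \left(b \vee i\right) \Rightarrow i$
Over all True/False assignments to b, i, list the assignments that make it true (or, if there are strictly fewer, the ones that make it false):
is false only for:
  b=False, i=False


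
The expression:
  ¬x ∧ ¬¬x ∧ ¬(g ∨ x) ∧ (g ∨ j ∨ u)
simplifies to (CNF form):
False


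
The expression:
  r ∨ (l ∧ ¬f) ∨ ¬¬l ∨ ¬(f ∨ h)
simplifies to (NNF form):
l ∨ r ∨ (¬f ∧ ¬h)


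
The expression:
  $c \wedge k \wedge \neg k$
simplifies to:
$\text{False}$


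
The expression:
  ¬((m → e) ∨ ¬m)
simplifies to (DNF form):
m ∧ ¬e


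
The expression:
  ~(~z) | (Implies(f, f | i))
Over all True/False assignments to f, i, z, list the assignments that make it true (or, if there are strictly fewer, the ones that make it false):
is always true.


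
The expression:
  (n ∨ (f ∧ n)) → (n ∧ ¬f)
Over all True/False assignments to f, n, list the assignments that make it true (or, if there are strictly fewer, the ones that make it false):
is false only for:
  f=True, n=True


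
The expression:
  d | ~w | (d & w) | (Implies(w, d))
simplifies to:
d | ~w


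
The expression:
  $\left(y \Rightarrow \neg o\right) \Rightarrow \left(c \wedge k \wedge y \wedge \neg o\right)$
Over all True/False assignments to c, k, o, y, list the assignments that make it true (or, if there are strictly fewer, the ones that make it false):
is true only for:
  c=False, k=False, o=True, y=True;
  c=False, k=True, o=True, y=True;
  c=True, k=False, o=True, y=True;
  c=True, k=True, o=False, y=True;
  c=True, k=True, o=True, y=True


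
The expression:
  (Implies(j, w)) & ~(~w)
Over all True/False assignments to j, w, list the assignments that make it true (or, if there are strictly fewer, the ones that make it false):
is true only for:
  j=False, w=True;
  j=True, w=True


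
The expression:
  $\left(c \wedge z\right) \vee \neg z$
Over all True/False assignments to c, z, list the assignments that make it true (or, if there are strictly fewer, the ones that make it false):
is false only for:
  c=False, z=True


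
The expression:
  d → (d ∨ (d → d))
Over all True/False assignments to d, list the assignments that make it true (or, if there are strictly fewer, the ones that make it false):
is always true.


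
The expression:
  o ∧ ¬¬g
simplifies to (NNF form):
g ∧ o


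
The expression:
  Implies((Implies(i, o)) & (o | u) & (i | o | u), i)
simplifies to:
i | (~o & ~u)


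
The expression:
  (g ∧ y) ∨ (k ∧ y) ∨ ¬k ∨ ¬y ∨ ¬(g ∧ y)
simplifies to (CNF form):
True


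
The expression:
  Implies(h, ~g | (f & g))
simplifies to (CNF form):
f | ~g | ~h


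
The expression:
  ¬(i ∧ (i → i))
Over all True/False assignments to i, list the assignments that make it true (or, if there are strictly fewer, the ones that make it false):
is true only for:
  i=False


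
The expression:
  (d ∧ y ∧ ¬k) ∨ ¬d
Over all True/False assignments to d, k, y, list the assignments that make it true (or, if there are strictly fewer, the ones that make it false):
is false only for:
  d=True, k=False, y=False;
  d=True, k=True, y=False;
  d=True, k=True, y=True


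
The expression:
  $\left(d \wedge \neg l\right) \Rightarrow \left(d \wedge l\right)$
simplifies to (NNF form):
$l \vee \neg d$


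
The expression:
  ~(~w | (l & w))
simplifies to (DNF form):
w & ~l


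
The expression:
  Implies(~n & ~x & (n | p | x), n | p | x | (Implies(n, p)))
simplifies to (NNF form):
True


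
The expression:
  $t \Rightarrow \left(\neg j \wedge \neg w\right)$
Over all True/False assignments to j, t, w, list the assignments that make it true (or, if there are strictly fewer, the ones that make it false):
is false only for:
  j=False, t=True, w=True;
  j=True, t=True, w=False;
  j=True, t=True, w=True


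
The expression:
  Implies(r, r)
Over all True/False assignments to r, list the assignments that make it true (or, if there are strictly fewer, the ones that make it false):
is always true.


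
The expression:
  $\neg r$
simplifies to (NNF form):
$\neg r$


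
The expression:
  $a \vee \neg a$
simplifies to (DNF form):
$\text{True}$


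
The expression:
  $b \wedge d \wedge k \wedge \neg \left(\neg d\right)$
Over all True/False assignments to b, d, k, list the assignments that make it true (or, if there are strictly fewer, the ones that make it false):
is true only for:
  b=True, d=True, k=True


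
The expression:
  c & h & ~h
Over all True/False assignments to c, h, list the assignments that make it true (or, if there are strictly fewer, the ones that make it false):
is never true.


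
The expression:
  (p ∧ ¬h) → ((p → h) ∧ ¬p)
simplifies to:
h ∨ ¬p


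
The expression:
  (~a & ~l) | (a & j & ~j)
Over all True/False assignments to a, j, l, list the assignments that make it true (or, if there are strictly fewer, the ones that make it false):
is true only for:
  a=False, j=False, l=False;
  a=False, j=True, l=False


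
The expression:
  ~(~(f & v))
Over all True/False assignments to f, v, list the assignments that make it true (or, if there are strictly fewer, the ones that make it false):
is true only for:
  f=True, v=True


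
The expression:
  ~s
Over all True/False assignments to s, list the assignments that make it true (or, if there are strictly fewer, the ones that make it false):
is true only for:
  s=False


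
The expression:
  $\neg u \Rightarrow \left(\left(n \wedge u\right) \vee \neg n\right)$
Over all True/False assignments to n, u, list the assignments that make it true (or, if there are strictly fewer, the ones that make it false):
is false only for:
  n=True, u=False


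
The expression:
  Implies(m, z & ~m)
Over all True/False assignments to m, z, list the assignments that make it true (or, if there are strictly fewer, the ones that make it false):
is true only for:
  m=False, z=False;
  m=False, z=True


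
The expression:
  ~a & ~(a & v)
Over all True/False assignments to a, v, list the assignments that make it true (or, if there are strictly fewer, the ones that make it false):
is true only for:
  a=False, v=False;
  a=False, v=True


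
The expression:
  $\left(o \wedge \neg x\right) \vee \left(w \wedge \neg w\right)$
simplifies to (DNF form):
$o \wedge \neg x$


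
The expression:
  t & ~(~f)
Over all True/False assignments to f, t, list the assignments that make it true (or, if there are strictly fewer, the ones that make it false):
is true only for:
  f=True, t=True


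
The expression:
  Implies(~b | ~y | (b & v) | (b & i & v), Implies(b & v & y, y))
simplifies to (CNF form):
True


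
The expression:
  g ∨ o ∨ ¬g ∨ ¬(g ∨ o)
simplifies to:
True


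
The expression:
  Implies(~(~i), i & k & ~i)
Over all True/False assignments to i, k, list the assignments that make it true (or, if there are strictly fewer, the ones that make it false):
is true only for:
  i=False, k=False;
  i=False, k=True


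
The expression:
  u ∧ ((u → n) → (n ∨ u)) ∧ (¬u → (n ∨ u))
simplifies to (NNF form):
u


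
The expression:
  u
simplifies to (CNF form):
u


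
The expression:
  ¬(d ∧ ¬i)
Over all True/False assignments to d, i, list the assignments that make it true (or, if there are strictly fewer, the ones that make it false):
is false only for:
  d=True, i=False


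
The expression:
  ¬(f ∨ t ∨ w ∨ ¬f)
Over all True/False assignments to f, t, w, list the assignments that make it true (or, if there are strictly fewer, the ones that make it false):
is never true.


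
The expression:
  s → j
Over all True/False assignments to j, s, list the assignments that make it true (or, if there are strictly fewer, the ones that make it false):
is false only for:
  j=False, s=True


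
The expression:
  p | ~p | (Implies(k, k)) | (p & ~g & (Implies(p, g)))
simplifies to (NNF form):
True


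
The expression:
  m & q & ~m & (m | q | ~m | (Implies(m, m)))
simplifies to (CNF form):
False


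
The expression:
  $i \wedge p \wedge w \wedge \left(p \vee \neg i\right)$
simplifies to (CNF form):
$i \wedge p \wedge w$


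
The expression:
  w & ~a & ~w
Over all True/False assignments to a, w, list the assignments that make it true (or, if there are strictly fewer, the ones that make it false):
is never true.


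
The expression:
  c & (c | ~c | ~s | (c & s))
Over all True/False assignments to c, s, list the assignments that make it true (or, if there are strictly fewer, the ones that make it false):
is true only for:
  c=True, s=False;
  c=True, s=True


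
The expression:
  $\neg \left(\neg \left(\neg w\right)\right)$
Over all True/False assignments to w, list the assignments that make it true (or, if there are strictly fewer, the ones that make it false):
is true only for:
  w=False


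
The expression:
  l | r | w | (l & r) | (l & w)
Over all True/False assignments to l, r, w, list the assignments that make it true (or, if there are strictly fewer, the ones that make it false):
is false only for:
  l=False, r=False, w=False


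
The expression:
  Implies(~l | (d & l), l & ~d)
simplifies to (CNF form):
l & ~d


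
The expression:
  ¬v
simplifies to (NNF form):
¬v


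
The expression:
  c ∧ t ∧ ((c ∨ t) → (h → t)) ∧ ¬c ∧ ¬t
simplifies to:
False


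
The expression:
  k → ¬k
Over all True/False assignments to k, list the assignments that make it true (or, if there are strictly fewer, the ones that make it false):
is true only for:
  k=False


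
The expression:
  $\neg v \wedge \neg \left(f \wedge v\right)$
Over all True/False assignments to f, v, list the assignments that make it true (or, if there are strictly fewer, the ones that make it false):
is true only for:
  f=False, v=False;
  f=True, v=False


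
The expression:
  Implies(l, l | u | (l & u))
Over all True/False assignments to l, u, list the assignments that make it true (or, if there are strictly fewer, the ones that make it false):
is always true.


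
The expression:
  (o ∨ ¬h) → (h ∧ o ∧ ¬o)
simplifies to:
h ∧ ¬o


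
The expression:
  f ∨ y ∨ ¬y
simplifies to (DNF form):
True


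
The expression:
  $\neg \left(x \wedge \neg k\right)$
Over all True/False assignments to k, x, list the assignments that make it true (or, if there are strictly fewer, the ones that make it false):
is false only for:
  k=False, x=True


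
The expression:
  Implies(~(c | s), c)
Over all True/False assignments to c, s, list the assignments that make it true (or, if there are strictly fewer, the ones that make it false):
is false only for:
  c=False, s=False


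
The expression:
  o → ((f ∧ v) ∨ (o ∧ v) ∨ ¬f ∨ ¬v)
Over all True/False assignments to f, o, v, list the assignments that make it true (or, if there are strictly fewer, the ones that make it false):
is always true.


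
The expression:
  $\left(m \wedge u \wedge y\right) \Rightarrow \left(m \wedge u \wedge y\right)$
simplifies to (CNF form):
$\text{True}$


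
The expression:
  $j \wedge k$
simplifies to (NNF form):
$j \wedge k$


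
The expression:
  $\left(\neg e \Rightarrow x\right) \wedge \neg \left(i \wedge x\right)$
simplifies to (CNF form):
$\left(e \vee x\right) \wedge \left(\neg i \vee \neg x\right)$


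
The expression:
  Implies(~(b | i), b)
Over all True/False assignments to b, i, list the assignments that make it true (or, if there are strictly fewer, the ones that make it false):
is false only for:
  b=False, i=False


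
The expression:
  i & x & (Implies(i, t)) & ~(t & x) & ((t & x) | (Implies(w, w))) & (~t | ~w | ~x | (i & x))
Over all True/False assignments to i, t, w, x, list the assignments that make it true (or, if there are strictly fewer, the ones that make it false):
is never true.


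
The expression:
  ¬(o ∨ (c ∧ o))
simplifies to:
¬o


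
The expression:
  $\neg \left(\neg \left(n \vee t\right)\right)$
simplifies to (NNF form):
$n \vee t$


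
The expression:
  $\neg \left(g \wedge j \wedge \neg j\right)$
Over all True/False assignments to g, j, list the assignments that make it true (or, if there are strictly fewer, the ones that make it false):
is always true.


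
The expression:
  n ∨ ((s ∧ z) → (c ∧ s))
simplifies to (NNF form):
c ∨ n ∨ ¬s ∨ ¬z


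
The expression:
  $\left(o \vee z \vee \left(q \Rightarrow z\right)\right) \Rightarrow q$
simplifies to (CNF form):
$q$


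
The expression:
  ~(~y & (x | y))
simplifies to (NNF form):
y | ~x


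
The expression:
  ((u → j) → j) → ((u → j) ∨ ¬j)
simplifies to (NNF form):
True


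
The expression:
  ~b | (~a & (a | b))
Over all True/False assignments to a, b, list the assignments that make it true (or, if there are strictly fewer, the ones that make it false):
is false only for:
  a=True, b=True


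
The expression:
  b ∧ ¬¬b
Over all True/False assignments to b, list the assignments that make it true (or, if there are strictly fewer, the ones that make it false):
is true only for:
  b=True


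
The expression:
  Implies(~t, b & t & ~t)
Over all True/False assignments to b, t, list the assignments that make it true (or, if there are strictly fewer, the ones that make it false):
is true only for:
  b=False, t=True;
  b=True, t=True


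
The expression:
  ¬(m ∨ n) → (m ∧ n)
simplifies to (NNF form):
m ∨ n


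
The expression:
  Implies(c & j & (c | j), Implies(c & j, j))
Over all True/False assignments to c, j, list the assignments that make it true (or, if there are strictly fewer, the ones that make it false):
is always true.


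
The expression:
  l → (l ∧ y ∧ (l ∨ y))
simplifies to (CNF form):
y ∨ ¬l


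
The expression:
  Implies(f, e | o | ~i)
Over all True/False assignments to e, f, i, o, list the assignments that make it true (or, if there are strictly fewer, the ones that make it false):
is false only for:
  e=False, f=True, i=True, o=False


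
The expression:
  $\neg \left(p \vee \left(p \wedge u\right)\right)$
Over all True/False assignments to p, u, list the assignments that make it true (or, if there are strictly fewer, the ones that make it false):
is true only for:
  p=False, u=False;
  p=False, u=True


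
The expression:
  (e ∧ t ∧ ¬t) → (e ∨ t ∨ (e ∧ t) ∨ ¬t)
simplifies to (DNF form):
True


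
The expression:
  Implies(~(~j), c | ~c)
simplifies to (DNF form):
True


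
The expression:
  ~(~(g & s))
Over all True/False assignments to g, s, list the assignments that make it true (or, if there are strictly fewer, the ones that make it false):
is true only for:
  g=True, s=True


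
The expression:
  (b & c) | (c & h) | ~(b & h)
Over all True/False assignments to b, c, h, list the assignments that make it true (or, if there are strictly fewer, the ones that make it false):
is false only for:
  b=True, c=False, h=True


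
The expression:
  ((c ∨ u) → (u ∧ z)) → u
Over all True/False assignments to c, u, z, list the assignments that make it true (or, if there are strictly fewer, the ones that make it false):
is false only for:
  c=False, u=False, z=False;
  c=False, u=False, z=True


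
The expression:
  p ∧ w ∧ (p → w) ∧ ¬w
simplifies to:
False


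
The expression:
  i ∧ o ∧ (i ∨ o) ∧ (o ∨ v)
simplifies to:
i ∧ o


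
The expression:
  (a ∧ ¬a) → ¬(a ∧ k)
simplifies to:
True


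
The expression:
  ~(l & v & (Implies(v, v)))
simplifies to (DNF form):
~l | ~v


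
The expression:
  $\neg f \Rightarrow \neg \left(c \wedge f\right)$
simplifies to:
$\text{True}$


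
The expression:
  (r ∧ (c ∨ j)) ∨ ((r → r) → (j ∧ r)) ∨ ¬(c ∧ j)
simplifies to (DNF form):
r ∨ ¬c ∨ ¬j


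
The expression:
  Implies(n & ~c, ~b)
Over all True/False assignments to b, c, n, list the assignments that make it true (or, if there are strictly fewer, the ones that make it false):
is false only for:
  b=True, c=False, n=True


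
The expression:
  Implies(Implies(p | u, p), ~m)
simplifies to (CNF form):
(u | ~m) & (~m | ~p)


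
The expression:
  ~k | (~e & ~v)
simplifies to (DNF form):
~k | (~e & ~v)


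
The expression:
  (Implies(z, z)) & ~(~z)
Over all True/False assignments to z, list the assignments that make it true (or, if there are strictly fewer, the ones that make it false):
is true only for:
  z=True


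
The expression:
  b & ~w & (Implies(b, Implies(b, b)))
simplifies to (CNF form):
b & ~w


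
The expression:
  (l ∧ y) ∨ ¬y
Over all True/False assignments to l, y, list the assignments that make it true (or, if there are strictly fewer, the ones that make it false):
is false only for:
  l=False, y=True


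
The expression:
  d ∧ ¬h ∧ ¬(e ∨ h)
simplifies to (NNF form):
d ∧ ¬e ∧ ¬h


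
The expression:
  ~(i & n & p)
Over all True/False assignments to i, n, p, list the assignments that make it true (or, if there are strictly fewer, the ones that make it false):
is false only for:
  i=True, n=True, p=True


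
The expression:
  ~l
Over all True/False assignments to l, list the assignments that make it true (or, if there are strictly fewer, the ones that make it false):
is true only for:
  l=False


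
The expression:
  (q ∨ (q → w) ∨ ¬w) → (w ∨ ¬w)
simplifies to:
True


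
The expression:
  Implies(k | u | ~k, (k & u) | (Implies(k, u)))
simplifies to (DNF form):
u | ~k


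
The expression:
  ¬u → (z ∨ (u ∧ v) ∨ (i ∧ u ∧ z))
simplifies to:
u ∨ z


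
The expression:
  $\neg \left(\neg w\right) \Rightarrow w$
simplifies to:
$\text{True}$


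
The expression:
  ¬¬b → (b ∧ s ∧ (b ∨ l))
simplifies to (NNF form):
s ∨ ¬b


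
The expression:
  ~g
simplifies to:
~g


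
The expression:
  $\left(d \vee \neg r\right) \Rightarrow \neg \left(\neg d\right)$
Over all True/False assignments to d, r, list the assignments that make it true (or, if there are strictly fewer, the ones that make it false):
is false only for:
  d=False, r=False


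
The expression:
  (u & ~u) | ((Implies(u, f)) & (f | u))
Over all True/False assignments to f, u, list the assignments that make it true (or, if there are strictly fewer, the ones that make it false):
is true only for:
  f=True, u=False;
  f=True, u=True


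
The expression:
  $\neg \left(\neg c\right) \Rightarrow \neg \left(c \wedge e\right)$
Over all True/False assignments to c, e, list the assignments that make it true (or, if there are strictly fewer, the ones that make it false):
is false only for:
  c=True, e=True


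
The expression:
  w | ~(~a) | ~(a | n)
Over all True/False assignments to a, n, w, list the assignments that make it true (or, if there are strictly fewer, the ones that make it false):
is false only for:
  a=False, n=True, w=False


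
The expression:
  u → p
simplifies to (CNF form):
p ∨ ¬u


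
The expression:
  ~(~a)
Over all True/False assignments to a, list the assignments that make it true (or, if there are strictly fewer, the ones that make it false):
is true only for:
  a=True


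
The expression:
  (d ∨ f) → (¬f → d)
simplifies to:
True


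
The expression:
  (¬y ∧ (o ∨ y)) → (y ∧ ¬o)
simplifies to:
y ∨ ¬o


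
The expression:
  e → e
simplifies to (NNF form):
True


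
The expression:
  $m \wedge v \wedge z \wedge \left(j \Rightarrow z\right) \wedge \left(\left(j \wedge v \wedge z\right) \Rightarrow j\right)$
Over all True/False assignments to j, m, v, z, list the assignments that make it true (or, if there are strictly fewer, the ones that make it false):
is true only for:
  j=False, m=True, v=True, z=True;
  j=True, m=True, v=True, z=True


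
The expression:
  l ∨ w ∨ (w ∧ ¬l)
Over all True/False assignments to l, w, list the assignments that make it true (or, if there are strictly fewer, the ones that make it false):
is false only for:
  l=False, w=False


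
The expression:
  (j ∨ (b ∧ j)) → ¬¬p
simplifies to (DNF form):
p ∨ ¬j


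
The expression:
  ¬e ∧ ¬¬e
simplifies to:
False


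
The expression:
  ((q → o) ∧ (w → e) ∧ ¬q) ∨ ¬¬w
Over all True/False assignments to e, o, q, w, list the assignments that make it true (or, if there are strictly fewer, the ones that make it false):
is false only for:
  e=False, o=False, q=True, w=False;
  e=False, o=True, q=True, w=False;
  e=True, o=False, q=True, w=False;
  e=True, o=True, q=True, w=False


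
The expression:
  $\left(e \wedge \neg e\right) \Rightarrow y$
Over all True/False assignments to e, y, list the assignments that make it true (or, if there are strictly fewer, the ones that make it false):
is always true.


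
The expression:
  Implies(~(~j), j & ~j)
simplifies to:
~j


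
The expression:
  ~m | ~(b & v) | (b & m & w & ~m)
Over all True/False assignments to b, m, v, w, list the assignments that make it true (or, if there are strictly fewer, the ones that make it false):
is false only for:
  b=True, m=True, v=True, w=False;
  b=True, m=True, v=True, w=True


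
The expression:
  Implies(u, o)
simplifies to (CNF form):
o | ~u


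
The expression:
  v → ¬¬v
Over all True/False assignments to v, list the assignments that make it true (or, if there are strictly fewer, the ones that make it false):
is always true.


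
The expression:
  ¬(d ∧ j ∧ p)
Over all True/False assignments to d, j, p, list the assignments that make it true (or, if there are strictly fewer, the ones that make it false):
is false only for:
  d=True, j=True, p=True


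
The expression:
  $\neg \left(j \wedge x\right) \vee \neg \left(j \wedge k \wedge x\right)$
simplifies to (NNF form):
$\neg j \vee \neg k \vee \neg x$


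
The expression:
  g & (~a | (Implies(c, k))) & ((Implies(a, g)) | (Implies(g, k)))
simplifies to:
g & (k | ~a | ~c)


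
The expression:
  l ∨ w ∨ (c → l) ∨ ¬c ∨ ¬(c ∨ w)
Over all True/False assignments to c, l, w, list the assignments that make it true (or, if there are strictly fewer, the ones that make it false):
is false only for:
  c=True, l=False, w=False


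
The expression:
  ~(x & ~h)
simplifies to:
h | ~x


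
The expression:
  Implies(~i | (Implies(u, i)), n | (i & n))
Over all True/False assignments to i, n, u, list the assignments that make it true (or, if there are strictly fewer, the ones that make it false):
is true only for:
  i=False, n=True, u=False;
  i=False, n=True, u=True;
  i=True, n=True, u=False;
  i=True, n=True, u=True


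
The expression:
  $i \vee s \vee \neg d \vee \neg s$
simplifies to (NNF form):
$\text{True}$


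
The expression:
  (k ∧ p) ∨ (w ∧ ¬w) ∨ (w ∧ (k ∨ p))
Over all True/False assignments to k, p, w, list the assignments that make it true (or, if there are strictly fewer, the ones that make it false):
is true only for:
  k=False, p=True, w=True;
  k=True, p=False, w=True;
  k=True, p=True, w=False;
  k=True, p=True, w=True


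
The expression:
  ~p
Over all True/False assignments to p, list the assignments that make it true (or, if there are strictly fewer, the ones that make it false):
is true only for:
  p=False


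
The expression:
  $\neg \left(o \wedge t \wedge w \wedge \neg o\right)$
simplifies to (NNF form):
$\text{True}$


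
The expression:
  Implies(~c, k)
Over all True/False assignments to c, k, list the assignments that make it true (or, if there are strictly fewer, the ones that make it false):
is false only for:
  c=False, k=False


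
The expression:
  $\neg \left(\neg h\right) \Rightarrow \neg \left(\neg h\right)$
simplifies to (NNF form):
$\text{True}$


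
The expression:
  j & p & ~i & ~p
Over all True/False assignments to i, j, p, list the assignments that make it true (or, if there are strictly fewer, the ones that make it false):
is never true.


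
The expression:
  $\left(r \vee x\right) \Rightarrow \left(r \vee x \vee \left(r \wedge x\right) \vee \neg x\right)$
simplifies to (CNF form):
$\text{True}$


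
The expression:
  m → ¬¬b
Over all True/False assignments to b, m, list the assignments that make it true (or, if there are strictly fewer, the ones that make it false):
is false only for:
  b=False, m=True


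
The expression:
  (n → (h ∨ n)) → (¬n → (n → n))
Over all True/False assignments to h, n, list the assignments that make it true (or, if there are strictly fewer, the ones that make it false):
is always true.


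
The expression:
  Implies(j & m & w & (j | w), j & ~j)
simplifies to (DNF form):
~j | ~m | ~w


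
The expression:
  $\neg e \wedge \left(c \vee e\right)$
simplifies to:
$c \wedge \neg e$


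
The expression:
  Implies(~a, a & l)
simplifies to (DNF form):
a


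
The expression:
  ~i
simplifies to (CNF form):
~i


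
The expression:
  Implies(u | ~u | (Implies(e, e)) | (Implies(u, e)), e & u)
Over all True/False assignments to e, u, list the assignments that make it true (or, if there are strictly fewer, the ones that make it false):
is true only for:
  e=True, u=True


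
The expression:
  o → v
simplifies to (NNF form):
v ∨ ¬o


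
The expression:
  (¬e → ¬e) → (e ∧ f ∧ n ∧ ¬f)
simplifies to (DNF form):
False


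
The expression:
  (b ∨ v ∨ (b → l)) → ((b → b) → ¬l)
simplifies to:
¬l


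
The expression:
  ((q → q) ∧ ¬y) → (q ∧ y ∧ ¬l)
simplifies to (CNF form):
y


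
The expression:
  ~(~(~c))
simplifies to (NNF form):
~c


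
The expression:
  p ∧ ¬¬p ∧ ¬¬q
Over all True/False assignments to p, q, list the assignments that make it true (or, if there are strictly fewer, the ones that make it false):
is true only for:
  p=True, q=True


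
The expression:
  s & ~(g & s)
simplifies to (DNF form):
s & ~g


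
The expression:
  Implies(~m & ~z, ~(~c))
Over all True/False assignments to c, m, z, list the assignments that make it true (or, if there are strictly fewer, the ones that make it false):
is false only for:
  c=False, m=False, z=False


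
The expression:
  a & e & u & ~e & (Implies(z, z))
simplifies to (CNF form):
False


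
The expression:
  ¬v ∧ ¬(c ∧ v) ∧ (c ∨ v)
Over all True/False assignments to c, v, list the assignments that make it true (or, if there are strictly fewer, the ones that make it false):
is true only for:
  c=True, v=False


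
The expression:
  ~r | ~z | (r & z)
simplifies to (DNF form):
True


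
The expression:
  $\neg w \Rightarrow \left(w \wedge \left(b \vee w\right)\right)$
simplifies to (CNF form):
$w$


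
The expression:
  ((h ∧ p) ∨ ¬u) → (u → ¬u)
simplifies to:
¬h ∨ ¬p ∨ ¬u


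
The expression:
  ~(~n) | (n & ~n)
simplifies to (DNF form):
n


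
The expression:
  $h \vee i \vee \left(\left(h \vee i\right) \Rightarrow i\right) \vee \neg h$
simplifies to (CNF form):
$\text{True}$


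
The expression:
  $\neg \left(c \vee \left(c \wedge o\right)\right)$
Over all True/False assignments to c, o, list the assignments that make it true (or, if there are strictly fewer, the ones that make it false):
is true only for:
  c=False, o=False;
  c=False, o=True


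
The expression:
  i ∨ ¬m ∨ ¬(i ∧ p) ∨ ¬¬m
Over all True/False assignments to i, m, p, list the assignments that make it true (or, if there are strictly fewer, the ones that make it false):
is always true.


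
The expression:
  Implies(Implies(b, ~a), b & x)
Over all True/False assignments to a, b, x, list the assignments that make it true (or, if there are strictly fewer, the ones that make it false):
is true only for:
  a=False, b=True, x=True;
  a=True, b=True, x=False;
  a=True, b=True, x=True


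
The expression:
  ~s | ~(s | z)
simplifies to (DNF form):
~s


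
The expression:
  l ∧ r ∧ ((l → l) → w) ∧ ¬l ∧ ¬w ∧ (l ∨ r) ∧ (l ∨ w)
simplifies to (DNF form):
False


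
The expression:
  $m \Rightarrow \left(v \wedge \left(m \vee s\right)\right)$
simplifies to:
$v \vee \neg m$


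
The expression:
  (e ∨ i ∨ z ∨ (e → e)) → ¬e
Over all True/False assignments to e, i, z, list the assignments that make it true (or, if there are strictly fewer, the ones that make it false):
is true only for:
  e=False, i=False, z=False;
  e=False, i=False, z=True;
  e=False, i=True, z=False;
  e=False, i=True, z=True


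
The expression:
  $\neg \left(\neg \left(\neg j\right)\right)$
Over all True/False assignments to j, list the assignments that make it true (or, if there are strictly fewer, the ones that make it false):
is true only for:
  j=False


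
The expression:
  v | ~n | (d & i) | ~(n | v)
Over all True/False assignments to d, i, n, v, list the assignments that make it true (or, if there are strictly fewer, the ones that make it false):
is false only for:
  d=False, i=False, n=True, v=False;
  d=False, i=True, n=True, v=False;
  d=True, i=False, n=True, v=False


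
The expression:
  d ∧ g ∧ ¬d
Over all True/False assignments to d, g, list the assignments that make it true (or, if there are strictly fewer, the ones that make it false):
is never true.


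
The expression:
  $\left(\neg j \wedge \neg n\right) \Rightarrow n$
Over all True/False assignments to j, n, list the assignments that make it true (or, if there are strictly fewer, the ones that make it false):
is false only for:
  j=False, n=False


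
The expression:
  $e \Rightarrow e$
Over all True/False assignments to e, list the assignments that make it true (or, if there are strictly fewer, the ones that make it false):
is always true.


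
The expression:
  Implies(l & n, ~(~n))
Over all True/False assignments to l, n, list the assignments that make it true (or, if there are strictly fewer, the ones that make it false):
is always true.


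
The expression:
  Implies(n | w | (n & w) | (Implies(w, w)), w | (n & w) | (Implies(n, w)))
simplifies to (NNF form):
w | ~n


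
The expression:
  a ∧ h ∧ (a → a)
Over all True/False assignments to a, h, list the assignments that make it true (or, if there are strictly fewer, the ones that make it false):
is true only for:
  a=True, h=True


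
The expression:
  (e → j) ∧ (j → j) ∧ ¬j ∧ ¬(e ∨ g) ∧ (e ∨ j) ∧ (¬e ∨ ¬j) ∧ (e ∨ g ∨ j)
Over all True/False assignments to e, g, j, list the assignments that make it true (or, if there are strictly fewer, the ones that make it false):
is never true.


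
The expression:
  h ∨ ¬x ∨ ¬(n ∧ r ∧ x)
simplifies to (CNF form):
h ∨ ¬n ∨ ¬r ∨ ¬x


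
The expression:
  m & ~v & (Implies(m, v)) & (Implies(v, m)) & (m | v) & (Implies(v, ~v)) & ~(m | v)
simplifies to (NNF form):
False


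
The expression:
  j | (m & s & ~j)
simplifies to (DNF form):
j | (m & s)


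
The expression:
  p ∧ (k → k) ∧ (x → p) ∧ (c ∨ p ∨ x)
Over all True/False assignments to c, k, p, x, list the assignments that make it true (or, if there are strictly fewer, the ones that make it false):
is true only for:
  c=False, k=False, p=True, x=False;
  c=False, k=False, p=True, x=True;
  c=False, k=True, p=True, x=False;
  c=False, k=True, p=True, x=True;
  c=True, k=False, p=True, x=False;
  c=True, k=False, p=True, x=True;
  c=True, k=True, p=True, x=False;
  c=True, k=True, p=True, x=True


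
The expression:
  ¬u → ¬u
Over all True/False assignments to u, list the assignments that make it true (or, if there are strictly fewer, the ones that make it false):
is always true.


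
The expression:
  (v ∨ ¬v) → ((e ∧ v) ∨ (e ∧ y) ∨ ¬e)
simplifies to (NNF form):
v ∨ y ∨ ¬e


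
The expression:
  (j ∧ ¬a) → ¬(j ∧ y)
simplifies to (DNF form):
a ∨ ¬j ∨ ¬y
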